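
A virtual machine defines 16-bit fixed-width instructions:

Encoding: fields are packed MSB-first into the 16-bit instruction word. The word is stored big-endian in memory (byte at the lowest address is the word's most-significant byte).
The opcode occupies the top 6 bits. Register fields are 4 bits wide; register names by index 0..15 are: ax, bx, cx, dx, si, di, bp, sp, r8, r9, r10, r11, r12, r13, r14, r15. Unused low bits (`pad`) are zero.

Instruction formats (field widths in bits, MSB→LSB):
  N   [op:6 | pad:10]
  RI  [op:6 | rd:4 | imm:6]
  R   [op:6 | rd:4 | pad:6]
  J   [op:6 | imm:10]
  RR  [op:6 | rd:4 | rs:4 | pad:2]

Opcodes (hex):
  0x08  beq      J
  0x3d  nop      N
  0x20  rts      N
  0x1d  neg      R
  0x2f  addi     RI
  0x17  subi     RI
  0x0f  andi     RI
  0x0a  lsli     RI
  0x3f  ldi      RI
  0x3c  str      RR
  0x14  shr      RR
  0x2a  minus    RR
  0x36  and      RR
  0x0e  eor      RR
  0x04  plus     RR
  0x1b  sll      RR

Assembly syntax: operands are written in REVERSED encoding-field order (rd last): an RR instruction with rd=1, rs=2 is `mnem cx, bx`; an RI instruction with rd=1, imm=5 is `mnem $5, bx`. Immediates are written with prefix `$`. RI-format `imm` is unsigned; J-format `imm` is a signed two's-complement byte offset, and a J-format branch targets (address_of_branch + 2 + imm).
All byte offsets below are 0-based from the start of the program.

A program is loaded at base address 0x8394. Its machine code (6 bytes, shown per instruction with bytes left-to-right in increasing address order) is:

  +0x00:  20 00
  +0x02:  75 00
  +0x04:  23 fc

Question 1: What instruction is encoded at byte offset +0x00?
@+00  big-endian(20 00) = 0x2000
  opcode bits[15:10]=0x8: beq/J
  imm: (w>>0)&0x3ff=0x0 → $0

beq $0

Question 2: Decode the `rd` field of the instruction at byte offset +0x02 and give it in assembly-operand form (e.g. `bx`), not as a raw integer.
off 0x02: read 75 00 as big → 0x7500
  op=0x7500>>10=0x1d ⇒ neg (R)
  rd@[9:6]=0x4 ⇒ si

si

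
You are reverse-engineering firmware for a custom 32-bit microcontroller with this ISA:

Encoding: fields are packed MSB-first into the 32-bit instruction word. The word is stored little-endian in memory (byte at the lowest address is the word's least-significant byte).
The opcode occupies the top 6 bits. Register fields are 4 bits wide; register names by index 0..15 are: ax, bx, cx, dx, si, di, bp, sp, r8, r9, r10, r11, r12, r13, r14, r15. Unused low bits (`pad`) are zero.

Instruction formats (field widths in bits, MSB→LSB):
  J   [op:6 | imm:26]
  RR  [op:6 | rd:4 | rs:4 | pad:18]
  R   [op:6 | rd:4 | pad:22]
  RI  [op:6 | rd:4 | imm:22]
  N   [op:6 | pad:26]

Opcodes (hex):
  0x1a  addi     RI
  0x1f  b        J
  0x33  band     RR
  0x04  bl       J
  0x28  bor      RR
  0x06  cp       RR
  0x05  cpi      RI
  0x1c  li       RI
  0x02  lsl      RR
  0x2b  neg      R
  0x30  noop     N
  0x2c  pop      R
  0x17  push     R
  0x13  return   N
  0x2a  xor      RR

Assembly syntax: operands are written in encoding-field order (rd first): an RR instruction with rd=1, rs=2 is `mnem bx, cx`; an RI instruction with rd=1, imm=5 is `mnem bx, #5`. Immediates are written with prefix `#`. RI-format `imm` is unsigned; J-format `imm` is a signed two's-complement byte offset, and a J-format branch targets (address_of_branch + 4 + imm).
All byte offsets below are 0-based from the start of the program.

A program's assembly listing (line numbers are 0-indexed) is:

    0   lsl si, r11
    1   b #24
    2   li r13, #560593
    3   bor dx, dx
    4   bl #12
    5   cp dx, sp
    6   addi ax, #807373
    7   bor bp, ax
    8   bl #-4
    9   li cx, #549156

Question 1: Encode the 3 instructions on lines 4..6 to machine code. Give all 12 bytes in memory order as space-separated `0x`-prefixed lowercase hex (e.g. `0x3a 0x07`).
4. bl fields op=0x4:6|imm=12:26 → word 1000000ch → 0c 00 00 10
5. cp fields op=0x6:6|rd=3:4|rs=7:4|pad=0:18 → word 18dc0000h → 00 00 dc 18
6. addi fields op=0x1a:6|rd=0:4|imm=807373:22 → word 680c51cdh → cd 51 0c 68

0x0c 0x00 0x00 0x10 0x00 0x00 0xdc 0x18 0xcd 0x51 0x0c 0x68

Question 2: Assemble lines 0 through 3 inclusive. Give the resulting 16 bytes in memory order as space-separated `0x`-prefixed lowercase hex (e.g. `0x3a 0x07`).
0x00 0x00 0x2c 0x09 0x18 0x00 0x00 0x7c 0xd1 0x8d 0x48 0x73 0x00 0x00 0xcc 0xa0

L0: lsl op=0x2:6|rd=4:4|rs=11:4|pad=0:18 ⇒ 0x092c0000 ⇒ little 00 00 2c 09
L1: b op=0x1f:6|imm=24:26 ⇒ 0x7c000018 ⇒ little 18 00 00 7c
L2: li op=0x1c:6|rd=13:4|imm=560593:22 ⇒ 0x73488dd1 ⇒ little d1 8d 48 73
L3: bor op=0x28:6|rd=3:4|rs=3:4|pad=0:18 ⇒ 0xa0cc0000 ⇒ little 00 00 cc a0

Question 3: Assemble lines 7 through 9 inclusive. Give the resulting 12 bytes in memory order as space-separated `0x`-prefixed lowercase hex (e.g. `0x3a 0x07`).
0x00 0x00 0x80 0xa1 0xfc 0xff 0xff 0x13 0x24 0x61 0x88 0x70

L7: bor op=0x28:6|rd=6:4|rs=0:4|pad=0:18 ⇒ 0xa1800000 ⇒ little 00 00 80 a1
L8: bl op=0x4:6|imm=-4:26 ⇒ 0x13fffffc ⇒ little fc ff ff 13
L9: li op=0x1c:6|rd=2:4|imm=549156:22 ⇒ 0x70886124 ⇒ little 24 61 88 70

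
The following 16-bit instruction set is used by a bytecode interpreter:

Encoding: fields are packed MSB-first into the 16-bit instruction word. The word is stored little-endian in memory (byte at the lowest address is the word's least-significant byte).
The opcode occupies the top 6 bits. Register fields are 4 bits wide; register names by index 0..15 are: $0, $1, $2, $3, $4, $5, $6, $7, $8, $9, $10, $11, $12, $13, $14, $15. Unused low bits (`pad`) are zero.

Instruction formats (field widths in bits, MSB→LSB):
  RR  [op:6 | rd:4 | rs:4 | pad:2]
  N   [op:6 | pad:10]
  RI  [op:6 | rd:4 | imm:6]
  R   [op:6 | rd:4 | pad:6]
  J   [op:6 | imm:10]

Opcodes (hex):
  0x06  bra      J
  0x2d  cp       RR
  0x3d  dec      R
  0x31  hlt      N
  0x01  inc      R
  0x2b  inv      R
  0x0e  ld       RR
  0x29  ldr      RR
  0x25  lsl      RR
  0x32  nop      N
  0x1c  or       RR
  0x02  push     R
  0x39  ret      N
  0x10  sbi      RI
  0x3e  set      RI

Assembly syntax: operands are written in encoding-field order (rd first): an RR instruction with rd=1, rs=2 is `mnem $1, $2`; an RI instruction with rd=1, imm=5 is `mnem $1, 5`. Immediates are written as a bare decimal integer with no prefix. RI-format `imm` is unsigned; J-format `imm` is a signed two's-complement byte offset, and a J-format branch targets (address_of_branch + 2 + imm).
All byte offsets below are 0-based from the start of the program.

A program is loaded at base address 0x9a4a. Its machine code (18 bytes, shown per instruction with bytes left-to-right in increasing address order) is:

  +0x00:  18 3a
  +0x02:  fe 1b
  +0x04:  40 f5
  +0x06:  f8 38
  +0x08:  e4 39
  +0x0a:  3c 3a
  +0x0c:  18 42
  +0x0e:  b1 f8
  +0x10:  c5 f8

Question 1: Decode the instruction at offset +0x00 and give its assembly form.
ld $8, $6

+0x00: 18 3a ⇒ word 0x3a18 (little)
  op=0x3a18>>10=0xe ⇒ ld (RR)
  [9:6] rd=8 = $8
  [5:2] rs=6 = $6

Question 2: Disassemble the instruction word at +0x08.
+0x08: e4 39 ⇒ word 0x39e4 (little)
  top 6b → 0xe → ld [RR]
  [9:6] rd=7 = $7
  [5:2] rs=9 = $9

ld $7, $9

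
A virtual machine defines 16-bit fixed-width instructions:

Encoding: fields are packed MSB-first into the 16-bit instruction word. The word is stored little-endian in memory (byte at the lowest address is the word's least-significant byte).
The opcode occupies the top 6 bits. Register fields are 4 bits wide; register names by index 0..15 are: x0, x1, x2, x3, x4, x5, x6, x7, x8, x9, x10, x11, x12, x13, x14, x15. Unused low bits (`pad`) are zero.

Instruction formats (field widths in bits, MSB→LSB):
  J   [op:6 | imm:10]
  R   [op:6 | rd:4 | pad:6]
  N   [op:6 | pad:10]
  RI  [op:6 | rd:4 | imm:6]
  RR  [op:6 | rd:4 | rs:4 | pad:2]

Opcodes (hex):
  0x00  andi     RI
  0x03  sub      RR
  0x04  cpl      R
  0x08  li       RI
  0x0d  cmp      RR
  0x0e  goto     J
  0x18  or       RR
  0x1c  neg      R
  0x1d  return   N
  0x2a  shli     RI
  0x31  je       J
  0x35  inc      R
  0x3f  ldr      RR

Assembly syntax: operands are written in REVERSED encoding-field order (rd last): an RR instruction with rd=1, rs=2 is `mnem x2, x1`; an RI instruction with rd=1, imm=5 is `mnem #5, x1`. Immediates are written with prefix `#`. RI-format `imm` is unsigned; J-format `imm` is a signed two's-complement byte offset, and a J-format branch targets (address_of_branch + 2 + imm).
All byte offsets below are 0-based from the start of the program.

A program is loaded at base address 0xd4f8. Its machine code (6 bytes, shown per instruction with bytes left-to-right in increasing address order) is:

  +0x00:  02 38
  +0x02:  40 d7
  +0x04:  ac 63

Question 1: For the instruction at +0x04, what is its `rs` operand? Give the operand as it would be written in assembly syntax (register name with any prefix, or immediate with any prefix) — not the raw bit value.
+0x04: ac 63 ⇒ word 0x63ac (little)
  opcode bits[15:10]=0x18: or/RR
  rd@[9:6]=0xe ⇒ x14
  rs@[5:2]=0xb ⇒ x11

x11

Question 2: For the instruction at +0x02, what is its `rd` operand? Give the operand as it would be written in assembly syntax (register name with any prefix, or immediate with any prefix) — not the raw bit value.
off 0x02: read 40 d7 as little → 0xd740
  op=0xd740>>10=0x35 ⇒ inc (R)
  rd@[9:6]=0xd ⇒ x13

x13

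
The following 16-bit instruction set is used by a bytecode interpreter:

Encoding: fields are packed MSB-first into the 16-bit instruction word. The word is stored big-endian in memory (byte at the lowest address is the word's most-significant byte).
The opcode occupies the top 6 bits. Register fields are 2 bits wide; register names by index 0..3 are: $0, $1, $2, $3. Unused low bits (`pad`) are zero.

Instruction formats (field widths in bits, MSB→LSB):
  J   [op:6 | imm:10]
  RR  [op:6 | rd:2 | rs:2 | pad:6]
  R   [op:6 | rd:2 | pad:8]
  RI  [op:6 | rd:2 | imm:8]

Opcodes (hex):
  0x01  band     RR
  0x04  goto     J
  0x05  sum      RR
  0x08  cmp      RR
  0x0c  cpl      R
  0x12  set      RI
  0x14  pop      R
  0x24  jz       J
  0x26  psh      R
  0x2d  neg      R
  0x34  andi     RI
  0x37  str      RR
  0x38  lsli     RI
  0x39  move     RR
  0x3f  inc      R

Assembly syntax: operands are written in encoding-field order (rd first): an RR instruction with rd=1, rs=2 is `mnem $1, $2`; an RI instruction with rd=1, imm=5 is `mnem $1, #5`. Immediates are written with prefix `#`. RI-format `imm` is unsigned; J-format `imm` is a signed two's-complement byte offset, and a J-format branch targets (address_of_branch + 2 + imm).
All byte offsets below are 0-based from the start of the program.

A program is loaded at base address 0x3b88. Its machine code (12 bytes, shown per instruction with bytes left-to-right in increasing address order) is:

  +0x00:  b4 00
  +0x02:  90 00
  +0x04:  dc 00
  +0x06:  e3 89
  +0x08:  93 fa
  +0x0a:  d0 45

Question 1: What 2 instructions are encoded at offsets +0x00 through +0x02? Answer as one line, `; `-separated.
@+00  big-endian(b4 00) = 0xb400
  op=0xb400>>10=0x2d ⇒ neg (R)
  rd: (w>>8)&0x3=0x0 → $0
@+02  big-endian(90 00) = 0x9000
  op=0x9000>>10=0x24 ⇒ jz (J)
  imm: (w>>0)&0x3ff=0x0 → #0

neg $0; jz #0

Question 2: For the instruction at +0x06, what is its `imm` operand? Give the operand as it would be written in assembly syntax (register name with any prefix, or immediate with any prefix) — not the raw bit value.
#137

[06] e3 89 → 0xe389
  op=0xe389>>10=0x38 ⇒ lsli (RI)
  [9:8] rd=3 = $3
  [7:0] imm=137 = #137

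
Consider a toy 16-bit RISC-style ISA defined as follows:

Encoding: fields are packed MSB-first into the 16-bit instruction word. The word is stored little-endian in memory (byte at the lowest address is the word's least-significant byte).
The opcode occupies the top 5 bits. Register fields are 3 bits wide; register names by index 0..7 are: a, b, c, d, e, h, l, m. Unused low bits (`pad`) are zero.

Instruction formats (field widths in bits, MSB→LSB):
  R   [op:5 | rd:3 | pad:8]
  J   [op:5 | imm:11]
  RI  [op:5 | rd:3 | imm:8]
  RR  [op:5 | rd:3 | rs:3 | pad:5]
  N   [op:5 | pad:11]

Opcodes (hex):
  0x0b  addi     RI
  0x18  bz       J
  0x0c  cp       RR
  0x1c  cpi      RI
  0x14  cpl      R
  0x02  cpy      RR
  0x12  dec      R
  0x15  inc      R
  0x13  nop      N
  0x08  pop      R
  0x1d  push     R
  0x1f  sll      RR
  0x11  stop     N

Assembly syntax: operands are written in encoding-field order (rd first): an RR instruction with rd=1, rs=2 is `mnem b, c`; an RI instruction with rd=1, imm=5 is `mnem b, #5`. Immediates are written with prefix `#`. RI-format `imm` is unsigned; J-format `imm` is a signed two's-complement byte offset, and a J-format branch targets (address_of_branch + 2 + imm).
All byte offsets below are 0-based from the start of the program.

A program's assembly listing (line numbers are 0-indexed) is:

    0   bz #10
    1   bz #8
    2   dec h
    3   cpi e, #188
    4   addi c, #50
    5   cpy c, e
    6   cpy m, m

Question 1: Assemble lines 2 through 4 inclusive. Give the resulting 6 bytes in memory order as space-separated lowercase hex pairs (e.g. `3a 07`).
00 95 bc e4 32 5a

2. dec fields op=0x12:5|rd=5:3|pad=0:8 → word 9500h → 00 95
3. cpi fields op=0x1c:5|rd=4:3|imm=188:8 → word e4bch → bc e4
4. addi fields op=0xb:5|rd=2:3|imm=50:8 → word 5a32h → 32 5a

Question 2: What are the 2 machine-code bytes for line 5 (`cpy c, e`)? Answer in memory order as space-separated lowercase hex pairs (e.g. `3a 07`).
80 12

line 5 (cpy): pack op=0x2:5|rd=2:3|rs=4:3|pad=0:5 = 0x1280; little→ 80 12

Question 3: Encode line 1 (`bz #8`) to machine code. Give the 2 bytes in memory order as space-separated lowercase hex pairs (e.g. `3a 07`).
08 c0

line 1 (bz): pack op=0x18:5|imm=8:11 = 0xc008; little→ 08 c0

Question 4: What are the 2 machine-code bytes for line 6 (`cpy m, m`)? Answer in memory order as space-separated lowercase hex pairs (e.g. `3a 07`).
line 6 (cpy): pack op=0x2:5|rd=7:3|rs=7:3|pad=0:5 = 0x17e0; little→ e0 17

e0 17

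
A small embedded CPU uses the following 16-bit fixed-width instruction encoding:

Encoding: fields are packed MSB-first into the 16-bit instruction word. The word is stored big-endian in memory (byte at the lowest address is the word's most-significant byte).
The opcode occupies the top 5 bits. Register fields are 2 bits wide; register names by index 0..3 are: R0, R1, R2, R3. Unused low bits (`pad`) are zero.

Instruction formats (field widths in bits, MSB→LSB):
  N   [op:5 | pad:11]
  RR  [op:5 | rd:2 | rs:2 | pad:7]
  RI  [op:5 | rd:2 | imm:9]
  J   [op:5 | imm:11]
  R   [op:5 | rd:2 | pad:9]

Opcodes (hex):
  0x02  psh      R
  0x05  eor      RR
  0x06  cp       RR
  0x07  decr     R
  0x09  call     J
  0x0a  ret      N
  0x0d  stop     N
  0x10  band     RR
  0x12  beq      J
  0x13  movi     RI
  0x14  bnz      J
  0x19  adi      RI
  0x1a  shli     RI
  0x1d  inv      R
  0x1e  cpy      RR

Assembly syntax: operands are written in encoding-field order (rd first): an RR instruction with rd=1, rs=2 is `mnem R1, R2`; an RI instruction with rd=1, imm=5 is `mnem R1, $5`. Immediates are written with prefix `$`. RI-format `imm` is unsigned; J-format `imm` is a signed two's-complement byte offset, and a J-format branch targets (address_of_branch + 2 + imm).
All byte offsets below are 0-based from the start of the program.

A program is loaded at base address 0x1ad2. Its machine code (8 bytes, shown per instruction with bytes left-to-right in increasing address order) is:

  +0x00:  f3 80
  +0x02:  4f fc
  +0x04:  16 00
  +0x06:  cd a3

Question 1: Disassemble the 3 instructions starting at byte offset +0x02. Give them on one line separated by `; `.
[02] 4f fc → 0x4ffc
  op=0x4ffc>>11=0x9 ⇒ call (J)
  imm@[10:0]=0x7fc (s11→-4) ⇒ $-4
[04] 16 00 → 0x1600
  op=0x1600>>11=0x2 ⇒ psh (R)
  rd@[10:9]=0x3 ⇒ R3
[06] cd a3 → 0xcda3
  op=0xcda3>>11=0x19 ⇒ adi (RI)
  rd@[10:9]=0x2 ⇒ R2
  imm@[8:0]=0x1a3 ⇒ $419

call $-4; psh R3; adi R2, $419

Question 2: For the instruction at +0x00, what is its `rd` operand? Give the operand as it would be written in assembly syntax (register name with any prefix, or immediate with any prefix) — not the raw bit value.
+0x00: f3 80 ⇒ word 0xf380 (big)
  opcode bits[15:11]=0x1e: cpy/RR
  [10:9] rd=1 = R1
  [8:7] rs=3 = R3

R1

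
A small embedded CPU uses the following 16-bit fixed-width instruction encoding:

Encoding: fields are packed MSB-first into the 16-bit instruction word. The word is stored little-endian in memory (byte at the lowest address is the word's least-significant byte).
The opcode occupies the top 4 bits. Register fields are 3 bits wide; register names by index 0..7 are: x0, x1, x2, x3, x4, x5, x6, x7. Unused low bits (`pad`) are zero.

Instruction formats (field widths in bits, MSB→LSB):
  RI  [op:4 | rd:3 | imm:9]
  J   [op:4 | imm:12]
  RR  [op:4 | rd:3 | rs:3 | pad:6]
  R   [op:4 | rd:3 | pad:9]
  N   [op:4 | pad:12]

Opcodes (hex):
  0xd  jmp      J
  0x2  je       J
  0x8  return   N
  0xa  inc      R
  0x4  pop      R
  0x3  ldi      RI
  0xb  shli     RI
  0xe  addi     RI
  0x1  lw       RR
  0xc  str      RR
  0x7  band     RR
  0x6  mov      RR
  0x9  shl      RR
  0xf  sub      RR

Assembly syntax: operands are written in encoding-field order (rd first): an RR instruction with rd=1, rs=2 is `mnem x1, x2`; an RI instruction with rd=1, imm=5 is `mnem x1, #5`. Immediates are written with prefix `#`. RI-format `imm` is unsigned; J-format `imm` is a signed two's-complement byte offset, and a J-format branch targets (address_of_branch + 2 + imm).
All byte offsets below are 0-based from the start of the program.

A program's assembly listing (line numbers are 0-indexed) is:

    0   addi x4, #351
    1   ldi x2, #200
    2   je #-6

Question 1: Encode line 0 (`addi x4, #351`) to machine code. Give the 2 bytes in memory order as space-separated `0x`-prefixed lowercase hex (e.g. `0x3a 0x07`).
0. addi fields op=0xe:4|rd=4:3|imm=351:9 → word e95fh → 5f e9

0x5f 0xe9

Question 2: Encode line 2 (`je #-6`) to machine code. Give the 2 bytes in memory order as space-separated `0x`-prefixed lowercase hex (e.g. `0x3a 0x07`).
0xfa 0x2f

line 2 (je): pack op=0x2:4|imm=-6:12 = 0x2ffa; little→ fa 2f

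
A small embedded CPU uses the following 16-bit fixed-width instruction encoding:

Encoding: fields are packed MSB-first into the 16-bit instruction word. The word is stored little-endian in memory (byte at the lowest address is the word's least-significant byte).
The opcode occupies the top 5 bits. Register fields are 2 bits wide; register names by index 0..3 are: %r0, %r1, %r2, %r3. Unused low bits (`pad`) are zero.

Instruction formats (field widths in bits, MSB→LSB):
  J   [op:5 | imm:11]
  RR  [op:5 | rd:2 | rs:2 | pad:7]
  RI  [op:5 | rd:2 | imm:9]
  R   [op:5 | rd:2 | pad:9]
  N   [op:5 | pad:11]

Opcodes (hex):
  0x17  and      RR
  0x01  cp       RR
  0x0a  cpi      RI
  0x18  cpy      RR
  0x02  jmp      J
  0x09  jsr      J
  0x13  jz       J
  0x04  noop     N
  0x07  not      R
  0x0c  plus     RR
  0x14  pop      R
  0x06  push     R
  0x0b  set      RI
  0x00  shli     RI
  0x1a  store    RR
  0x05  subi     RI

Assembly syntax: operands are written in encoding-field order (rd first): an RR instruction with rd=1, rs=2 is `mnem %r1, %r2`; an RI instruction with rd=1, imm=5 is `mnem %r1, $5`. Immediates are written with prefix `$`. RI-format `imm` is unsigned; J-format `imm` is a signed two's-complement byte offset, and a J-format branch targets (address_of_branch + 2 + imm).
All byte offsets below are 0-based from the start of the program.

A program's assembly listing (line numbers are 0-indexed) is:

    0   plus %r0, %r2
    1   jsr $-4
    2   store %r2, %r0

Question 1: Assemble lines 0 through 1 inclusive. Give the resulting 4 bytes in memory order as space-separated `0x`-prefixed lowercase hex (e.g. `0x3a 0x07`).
L0: plus op=0xc:5|rd=0:2|rs=2:2|pad=0:7 ⇒ 0x6100 ⇒ little 00 61
L1: jsr op=0x9:5|imm=-4:11 ⇒ 0x4ffc ⇒ little fc 4f

0x00 0x61 0xfc 0x4f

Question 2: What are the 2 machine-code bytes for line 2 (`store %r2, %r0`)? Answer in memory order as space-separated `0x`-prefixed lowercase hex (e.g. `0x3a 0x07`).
2. store fields op=0x1a:5|rd=2:2|rs=0:2|pad=0:7 → word d400h → 00 d4

0x00 0xd4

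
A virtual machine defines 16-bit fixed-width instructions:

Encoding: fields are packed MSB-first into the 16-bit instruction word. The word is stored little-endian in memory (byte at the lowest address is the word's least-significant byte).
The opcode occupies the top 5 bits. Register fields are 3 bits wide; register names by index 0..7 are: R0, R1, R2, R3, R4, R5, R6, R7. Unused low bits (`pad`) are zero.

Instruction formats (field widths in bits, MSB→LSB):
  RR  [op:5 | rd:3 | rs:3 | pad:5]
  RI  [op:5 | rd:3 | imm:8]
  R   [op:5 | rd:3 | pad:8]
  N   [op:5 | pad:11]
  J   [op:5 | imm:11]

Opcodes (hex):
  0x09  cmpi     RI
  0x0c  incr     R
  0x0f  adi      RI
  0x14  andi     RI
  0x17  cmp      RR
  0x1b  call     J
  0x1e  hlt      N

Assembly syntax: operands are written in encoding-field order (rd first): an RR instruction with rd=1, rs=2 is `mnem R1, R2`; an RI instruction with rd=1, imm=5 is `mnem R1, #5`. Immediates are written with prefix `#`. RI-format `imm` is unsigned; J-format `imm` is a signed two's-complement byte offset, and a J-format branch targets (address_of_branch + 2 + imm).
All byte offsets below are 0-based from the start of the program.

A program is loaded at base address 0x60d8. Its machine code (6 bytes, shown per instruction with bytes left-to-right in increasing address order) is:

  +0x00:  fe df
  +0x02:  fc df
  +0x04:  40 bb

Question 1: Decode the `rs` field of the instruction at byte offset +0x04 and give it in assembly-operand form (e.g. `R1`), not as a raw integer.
off 0x04: read 40 bb as little → 0xbb40
  top 5b → 0x17 → cmp [RR]
  rd@[10:8]=0x3 ⇒ R3
  rs@[7:5]=0x2 ⇒ R2

R2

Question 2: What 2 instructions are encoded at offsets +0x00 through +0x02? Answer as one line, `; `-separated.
call #-2; call #-4

off 0x00: read fe df as little → 0xdffe
  op=0xdffe>>11=0x1b ⇒ call (J)
  imm: (w>>0)&0x7ff=0x7fe (s11→-2) → #-2
off 0x02: read fc df as little → 0xdffc
  op=0xdffc>>11=0x1b ⇒ call (J)
  imm: (w>>0)&0x7ff=0x7fc (s11→-4) → #-4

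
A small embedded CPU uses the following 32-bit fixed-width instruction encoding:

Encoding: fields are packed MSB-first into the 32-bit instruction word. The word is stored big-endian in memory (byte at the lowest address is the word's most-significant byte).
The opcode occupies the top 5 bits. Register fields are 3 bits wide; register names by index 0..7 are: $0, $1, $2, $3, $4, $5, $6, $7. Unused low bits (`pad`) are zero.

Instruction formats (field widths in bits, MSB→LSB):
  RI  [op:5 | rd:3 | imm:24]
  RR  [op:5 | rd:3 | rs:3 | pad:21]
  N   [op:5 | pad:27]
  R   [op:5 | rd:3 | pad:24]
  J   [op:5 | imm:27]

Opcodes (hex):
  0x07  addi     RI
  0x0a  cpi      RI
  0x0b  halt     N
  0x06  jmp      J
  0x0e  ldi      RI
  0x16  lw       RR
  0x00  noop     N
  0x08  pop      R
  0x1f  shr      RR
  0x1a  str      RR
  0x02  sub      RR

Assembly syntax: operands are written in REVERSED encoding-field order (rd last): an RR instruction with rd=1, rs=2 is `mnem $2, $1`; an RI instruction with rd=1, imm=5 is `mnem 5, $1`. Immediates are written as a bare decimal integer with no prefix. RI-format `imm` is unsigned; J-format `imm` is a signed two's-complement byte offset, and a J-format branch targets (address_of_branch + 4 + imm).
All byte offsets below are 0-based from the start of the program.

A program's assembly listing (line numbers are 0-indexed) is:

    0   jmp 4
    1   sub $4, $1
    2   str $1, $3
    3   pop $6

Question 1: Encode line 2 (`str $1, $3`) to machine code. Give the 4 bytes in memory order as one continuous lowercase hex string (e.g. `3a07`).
d3200000

L2: str op=0x1a:5|rd=3:3|rs=1:3|pad=0:21 ⇒ 0xd3200000 ⇒ big d3 20 00 00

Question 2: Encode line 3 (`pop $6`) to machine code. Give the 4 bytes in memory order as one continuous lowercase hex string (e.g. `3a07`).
line 3 (pop): pack op=0x8:5|rd=6:3|pad=0:24 = 0x46000000; big→ 46 00 00 00

46000000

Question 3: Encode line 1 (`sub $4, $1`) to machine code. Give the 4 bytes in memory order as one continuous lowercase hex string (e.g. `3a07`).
11800000

1. sub fields op=0x2:5|rd=1:3|rs=4:3|pad=0:21 → word 11800000h → 11 80 00 00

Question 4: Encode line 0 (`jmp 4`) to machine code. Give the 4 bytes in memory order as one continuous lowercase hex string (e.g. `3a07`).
0. jmp fields op=0x6:5|imm=4:27 → word 30000004h → 30 00 00 04

30000004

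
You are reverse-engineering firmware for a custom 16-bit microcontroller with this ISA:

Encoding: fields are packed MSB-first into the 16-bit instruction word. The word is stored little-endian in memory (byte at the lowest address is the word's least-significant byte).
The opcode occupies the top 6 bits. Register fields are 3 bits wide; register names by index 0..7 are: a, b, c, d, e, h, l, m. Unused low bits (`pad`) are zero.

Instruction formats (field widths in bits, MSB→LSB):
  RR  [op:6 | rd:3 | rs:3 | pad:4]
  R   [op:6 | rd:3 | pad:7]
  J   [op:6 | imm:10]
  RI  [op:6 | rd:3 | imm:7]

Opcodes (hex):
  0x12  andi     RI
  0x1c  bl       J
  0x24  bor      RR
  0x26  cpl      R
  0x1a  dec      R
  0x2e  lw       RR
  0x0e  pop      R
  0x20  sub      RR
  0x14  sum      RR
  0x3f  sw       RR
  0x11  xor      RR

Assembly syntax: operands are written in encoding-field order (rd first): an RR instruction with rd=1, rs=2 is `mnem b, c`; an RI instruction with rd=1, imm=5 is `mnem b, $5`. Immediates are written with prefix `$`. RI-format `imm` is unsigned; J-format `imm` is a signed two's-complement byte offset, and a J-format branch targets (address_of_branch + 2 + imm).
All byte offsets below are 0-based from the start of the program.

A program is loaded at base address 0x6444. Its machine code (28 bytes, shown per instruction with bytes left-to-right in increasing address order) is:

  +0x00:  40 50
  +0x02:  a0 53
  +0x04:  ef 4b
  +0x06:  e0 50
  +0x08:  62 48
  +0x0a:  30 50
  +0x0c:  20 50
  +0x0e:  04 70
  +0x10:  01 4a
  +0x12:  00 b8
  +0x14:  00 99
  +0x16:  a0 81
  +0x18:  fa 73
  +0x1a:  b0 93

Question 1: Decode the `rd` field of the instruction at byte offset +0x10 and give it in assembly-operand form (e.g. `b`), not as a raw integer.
e

[10] 01 4a → 0x4a01
  op=0x4a01>>10=0x12 ⇒ andi (RI)
  rd@[9:7]=0x4 ⇒ e
  imm@[6:0]=0x1 ⇒ $1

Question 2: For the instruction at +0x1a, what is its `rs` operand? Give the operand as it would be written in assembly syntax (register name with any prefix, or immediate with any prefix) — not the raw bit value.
@+1a  little-endian(b0 93) = 0x93b0
  opcode bits[15:10]=0x24: bor/RR
  rd@[9:7]=0x7 ⇒ m
  rs@[6:4]=0x3 ⇒ d

d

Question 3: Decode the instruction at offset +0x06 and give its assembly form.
sum b, l

[06] e0 50 → 0x50e0
  top 6b → 0x14 → sum [RR]
  rd: (w>>7)&0x7=0x1 → b
  rs: (w>>4)&0x7=0x6 → l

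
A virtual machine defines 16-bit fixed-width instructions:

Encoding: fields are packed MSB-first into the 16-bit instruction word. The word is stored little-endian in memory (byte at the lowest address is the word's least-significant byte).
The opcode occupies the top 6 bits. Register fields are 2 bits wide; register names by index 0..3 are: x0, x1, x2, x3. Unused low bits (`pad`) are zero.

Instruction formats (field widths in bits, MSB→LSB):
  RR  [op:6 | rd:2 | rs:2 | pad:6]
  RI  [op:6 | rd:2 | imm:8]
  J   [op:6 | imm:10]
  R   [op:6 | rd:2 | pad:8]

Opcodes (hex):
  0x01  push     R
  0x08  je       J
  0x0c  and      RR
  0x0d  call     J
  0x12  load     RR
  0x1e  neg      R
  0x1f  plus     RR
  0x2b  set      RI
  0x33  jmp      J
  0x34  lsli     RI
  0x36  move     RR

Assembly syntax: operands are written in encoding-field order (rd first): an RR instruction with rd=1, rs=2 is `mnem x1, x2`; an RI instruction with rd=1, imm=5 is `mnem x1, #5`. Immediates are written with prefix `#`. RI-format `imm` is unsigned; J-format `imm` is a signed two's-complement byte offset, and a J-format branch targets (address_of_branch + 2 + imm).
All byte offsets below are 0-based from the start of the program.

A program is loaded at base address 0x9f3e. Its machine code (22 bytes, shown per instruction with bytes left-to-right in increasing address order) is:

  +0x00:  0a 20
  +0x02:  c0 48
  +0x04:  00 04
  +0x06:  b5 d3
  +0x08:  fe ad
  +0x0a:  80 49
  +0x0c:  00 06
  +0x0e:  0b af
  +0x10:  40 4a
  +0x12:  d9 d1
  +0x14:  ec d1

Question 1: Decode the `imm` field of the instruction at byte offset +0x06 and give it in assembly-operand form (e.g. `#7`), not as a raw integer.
off 0x06: read b5 d3 as little → 0xd3b5
  op=0xd3b5>>10=0x34 ⇒ lsli (RI)
  rd@[9:8]=0x3 ⇒ x3
  imm@[7:0]=0xb5 ⇒ #181

#181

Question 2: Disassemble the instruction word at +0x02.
off 0x02: read c0 48 as little → 0x48c0
  opcode bits[15:10]=0x12: load/RR
  rd: (w>>8)&0x3=0x0 → x0
  rs: (w>>6)&0x3=0x3 → x3

load x0, x3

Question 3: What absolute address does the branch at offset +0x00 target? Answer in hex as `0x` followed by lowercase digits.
0x9f4a

+0x00: 0a 20 ⇒ word 0x200a (little)
  opcode bits[15:10]=0x8: je/J
  imm: (w>>0)&0x3ff=0xa → #10
  target = base 0x9f3e + off 0x00 + 2 + imm 10 = 0x9f4a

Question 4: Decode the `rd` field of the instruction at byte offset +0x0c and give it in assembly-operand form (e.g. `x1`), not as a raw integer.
x2

@+0c  little-endian(00 06) = 0x0600
  top 6b → 0x1 → push [R]
  rd: (w>>8)&0x3=0x2 → x2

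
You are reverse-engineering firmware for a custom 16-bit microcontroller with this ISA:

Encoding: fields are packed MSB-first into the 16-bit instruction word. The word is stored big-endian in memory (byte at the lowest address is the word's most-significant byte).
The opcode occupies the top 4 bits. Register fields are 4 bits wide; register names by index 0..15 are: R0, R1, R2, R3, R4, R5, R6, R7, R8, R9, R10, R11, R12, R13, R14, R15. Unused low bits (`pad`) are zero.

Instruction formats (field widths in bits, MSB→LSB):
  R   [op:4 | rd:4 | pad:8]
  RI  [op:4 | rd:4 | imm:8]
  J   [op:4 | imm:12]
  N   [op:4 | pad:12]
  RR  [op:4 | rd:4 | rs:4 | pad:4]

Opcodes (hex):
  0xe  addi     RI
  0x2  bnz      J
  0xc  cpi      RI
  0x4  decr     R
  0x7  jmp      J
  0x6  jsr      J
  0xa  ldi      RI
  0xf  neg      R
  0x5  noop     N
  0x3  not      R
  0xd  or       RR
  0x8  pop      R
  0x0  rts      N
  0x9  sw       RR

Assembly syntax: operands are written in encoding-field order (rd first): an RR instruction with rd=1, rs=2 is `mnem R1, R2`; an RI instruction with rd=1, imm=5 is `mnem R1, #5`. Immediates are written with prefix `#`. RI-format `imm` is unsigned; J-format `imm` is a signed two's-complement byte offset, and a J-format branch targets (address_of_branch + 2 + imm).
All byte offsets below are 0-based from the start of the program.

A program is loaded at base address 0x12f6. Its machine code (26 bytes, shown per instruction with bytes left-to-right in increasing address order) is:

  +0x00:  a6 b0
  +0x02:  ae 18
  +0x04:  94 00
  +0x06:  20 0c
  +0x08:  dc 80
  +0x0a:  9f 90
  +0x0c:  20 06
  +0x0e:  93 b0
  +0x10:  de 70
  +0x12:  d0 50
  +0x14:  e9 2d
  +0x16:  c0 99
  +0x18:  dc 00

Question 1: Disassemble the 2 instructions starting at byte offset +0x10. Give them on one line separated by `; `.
@+10  big-endian(de 70) = 0xde70
  top 4b → 0xd → or [RR]
  rd@[11:8]=0xe ⇒ R14
  rs@[7:4]=0x7 ⇒ R7
@+12  big-endian(d0 50) = 0xd050
  top 4b → 0xd → or [RR]
  rd@[11:8]=0x0 ⇒ R0
  rs@[7:4]=0x5 ⇒ R5

or R14, R7; or R0, R5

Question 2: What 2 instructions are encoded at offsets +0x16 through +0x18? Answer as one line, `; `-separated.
cpi R0, #153; or R12, R0

@+16  big-endian(c0 99) = 0xc099
  op=0xc099>>12=0xc ⇒ cpi (RI)
  rd: (w>>8)&0xf=0x0 → R0
  imm: (w>>0)&0xff=0x99 → #153
@+18  big-endian(dc 00) = 0xdc00
  op=0xdc00>>12=0xd ⇒ or (RR)
  rd: (w>>8)&0xf=0xc → R12
  rs: (w>>4)&0xf=0x0 → R0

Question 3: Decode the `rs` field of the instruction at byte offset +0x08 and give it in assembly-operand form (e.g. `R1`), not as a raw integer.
R8

@+08  big-endian(dc 80) = 0xdc80
  opcode bits[15:12]=0xd: or/RR
  rd: (w>>8)&0xf=0xc → R12
  rs: (w>>4)&0xf=0x8 → R8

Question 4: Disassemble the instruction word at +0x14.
addi R9, #45

[14] e9 2d → 0xe92d
  top 4b → 0xe → addi [RI]
  [11:8] rd=9 = R9
  [7:0] imm=45 = #45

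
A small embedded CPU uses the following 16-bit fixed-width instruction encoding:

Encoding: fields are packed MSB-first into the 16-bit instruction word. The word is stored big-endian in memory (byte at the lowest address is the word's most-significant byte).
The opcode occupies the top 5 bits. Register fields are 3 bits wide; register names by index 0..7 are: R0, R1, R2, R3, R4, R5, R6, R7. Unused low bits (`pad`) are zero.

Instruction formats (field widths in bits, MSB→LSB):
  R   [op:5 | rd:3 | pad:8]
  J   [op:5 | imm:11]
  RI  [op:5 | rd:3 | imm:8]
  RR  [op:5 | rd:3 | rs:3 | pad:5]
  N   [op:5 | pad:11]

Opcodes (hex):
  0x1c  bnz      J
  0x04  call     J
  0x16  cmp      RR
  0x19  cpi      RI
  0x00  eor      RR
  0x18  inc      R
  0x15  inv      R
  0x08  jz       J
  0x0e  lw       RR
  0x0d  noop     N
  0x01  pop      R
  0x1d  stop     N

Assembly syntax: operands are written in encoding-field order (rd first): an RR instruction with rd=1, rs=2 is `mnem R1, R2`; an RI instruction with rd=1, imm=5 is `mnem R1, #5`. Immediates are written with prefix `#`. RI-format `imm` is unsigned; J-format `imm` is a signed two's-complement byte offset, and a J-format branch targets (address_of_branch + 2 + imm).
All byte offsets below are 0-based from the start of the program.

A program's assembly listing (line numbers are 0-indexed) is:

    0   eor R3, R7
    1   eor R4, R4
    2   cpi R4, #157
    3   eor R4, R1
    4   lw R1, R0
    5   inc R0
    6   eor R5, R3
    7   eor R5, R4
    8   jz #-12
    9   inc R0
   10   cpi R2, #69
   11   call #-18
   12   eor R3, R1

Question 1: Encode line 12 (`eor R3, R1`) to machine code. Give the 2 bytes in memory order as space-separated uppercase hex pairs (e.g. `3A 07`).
03 20

line 12 (eor): pack op=0x0:5|rd=3:3|rs=1:3|pad=0:5 = 0x0320; big→ 03 20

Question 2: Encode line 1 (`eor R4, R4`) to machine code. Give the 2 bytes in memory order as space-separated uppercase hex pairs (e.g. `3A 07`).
L1: eor op=0x0:5|rd=4:3|rs=4:3|pad=0:5 ⇒ 0x0480 ⇒ big 04 80

04 80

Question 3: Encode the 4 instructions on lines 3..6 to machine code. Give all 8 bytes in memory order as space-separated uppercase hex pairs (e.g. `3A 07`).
line 3 (eor): pack op=0x0:5|rd=4:3|rs=1:3|pad=0:5 = 0x0420; big→ 04 20
line 4 (lw): pack op=0xe:5|rd=1:3|rs=0:3|pad=0:5 = 0x7100; big→ 71 00
line 5 (inc): pack op=0x18:5|rd=0:3|pad=0:8 = 0xc000; big→ c0 00
line 6 (eor): pack op=0x0:5|rd=5:3|rs=3:3|pad=0:5 = 0x0560; big→ 05 60

04 20 71 00 C0 00 05 60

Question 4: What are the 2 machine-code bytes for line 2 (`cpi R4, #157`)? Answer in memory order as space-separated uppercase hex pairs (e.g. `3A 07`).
CC 9D

2. cpi fields op=0x19:5|rd=4:3|imm=157:8 → word cc9dh → cc 9d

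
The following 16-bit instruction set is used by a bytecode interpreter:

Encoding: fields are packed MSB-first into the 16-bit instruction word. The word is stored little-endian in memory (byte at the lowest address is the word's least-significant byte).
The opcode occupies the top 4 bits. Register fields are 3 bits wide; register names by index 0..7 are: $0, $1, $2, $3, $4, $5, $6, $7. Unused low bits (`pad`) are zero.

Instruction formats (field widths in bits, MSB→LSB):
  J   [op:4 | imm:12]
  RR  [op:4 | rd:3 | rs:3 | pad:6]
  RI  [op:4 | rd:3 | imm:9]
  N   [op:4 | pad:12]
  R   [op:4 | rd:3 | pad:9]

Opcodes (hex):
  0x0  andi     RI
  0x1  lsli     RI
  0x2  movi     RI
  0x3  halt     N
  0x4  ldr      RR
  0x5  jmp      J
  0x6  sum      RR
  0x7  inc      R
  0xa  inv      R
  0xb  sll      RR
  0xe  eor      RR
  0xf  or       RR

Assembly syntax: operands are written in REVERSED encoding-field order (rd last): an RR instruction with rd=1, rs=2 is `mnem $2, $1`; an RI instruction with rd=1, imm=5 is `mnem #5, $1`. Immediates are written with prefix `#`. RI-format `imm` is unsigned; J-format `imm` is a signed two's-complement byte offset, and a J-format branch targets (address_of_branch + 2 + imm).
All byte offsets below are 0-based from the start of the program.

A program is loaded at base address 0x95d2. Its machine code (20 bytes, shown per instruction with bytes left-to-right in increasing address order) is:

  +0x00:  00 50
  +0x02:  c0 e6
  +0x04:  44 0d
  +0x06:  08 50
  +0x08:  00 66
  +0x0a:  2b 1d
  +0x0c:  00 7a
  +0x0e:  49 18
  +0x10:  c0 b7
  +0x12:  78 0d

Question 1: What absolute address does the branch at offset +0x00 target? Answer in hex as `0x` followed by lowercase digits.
0x95d4

off 0x00: read 00 50 as little → 0x5000
  op=0x5000>>12=0x5 ⇒ jmp (J)
  imm: (w>>0)&0xfff=0x0 → #0
  target = base 0x95d2 + off 0x00 + 2 + imm 0 = 0x95d4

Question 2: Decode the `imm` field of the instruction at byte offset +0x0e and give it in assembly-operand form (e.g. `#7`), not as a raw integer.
[0e] 49 18 → 0x1849
  op=0x1849>>12=0x1 ⇒ lsli (RI)
  rd@[11:9]=0x4 ⇒ $4
  imm@[8:0]=0x49 ⇒ #73

#73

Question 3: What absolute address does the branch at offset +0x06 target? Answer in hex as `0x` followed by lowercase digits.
0x95e2

+0x06: 08 50 ⇒ word 0x5008 (little)
  op=0x5008>>12=0x5 ⇒ jmp (J)
  [11:0] imm=8 = #8
  target = base 0x95d2 + off 0x06 + 2 + imm 8 = 0x95e2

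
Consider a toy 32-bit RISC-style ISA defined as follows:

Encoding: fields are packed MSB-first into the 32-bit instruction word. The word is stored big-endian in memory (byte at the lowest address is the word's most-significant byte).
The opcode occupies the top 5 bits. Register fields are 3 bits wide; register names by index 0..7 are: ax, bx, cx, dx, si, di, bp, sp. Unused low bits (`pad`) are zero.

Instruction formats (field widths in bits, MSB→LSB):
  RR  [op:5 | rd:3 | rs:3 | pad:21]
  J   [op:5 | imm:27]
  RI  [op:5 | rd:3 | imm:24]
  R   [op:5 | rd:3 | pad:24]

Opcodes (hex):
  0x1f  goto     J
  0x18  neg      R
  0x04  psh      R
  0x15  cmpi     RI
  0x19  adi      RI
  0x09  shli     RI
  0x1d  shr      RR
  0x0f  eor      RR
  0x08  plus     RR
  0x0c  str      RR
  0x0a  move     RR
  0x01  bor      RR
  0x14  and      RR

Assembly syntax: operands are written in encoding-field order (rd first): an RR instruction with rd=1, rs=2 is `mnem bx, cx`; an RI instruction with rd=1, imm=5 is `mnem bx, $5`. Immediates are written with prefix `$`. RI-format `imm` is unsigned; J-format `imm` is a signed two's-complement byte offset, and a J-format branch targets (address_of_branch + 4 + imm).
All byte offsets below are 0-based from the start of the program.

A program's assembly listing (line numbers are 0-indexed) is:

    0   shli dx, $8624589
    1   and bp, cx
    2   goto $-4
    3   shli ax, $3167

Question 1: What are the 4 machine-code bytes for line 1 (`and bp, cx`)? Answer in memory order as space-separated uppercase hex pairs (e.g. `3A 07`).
A6 40 00 00

1. and fields op=0x14:5|rd=6:3|rs=2:3|pad=0:21 → word a6400000h → a6 40 00 00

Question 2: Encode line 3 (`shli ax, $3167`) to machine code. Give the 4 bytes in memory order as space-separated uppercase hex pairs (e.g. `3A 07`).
48 00 0C 5F

line 3 (shli): pack op=0x9:5|rd=0:3|imm=3167:24 = 0x48000c5f; big→ 48 00 0c 5f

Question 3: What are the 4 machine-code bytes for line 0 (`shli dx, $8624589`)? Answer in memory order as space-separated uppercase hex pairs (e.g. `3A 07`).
0. shli fields op=0x9:5|rd=3:3|imm=8624589:24 → word 4b8399cdh → 4b 83 99 cd

4B 83 99 CD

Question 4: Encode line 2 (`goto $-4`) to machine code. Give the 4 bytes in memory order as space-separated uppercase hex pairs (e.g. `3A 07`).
L2: goto op=0x1f:5|imm=-4:27 ⇒ 0xfffffffc ⇒ big ff ff ff fc

FF FF FF FC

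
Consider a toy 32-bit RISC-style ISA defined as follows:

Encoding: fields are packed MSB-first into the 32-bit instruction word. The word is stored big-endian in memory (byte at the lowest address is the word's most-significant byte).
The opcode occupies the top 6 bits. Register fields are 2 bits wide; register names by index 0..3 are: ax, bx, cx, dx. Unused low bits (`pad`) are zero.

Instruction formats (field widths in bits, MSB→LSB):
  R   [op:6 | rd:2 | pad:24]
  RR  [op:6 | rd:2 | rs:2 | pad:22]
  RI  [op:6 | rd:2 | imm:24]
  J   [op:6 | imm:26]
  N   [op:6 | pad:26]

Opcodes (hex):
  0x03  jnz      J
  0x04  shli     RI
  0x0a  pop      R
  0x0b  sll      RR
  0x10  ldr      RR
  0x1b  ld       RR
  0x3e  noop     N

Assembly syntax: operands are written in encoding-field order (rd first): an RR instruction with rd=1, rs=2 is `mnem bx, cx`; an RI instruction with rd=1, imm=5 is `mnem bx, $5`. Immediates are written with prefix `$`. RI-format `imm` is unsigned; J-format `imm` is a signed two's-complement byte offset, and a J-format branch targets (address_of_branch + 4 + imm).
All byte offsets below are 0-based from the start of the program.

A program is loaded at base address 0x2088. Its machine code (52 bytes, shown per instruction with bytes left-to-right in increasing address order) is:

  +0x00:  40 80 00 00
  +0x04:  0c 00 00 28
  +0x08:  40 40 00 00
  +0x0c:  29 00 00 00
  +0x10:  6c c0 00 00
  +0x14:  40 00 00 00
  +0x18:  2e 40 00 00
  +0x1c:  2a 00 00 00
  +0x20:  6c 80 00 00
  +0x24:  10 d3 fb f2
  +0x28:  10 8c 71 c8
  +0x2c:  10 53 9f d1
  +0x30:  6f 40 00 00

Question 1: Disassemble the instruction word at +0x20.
ld ax, cx

off 0x20: read 6c 80 00 00 as big → 0x6c800000
  opcode bits[31:26]=0x1b: ld/RR
  rd@[25:24]=0x0 ⇒ ax
  rs@[23:22]=0x2 ⇒ cx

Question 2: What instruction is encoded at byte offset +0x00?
[00] 40 80 00 00 → 0x40800000
  top 6b → 0x10 → ldr [RR]
  rd: (w>>24)&0x3=0x0 → ax
  rs: (w>>22)&0x3=0x2 → cx

ldr ax, cx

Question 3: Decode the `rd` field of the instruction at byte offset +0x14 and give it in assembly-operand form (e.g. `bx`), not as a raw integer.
+0x14: 40 00 00 00 ⇒ word 0x40000000 (big)
  opcode bits[31:26]=0x10: ldr/RR
  [25:24] rd=0 = ax
  [23:22] rs=0 = ax

ax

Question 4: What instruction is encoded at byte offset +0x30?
ld dx, bx

[30] 6f 40 00 00 → 0x6f400000
  op=0x6f400000>>26=0x1b ⇒ ld (RR)
  rd: (w>>24)&0x3=0x3 → dx
  rs: (w>>22)&0x3=0x1 → bx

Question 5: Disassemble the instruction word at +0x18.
@+18  big-endian(2e 40 00 00) = 0x2e400000
  op=0x2e400000>>26=0xb ⇒ sll (RR)
  rd: (w>>24)&0x3=0x2 → cx
  rs: (w>>22)&0x3=0x1 → bx

sll cx, bx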